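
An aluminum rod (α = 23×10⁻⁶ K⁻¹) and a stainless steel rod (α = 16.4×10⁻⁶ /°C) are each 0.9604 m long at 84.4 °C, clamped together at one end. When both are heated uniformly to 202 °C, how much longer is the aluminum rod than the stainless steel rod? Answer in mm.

ΔT = 117.6 K
aluminum: ΔL = 23×10⁻⁶ × 0.9604 m × 117.6 = 2.5977×10⁻³ m = 2.5977 mm
stainless steel: ΔL = 16.4×10⁻⁶ × 0.9604 m × 117.6 = 1.8523×10⁻³ m = 1.8523 mm
difference = 2.5977 − 1.8523 = 0.7454 mm

0.745 mm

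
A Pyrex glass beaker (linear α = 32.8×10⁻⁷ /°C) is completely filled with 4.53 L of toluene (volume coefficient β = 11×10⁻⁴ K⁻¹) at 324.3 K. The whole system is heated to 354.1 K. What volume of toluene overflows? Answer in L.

0.147 L

The beaker also expands: β_container ≈ 3α = 9.84×10⁻⁶ /K
Net overflow = V₀(β_liq − 3α_cont)ΔT
β − 3α = 1.10×10⁻³ − 9.84×10⁻⁶ = 1.09016×10⁻³ /K; ΔT = 29.8 K
ΔV = 4.53 × 1.09016×10⁻³ × 29.8 = 0.147 L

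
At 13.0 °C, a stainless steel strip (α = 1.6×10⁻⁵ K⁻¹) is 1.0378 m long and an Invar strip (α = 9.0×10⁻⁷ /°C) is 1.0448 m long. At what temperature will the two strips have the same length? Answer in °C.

Equal length when α₁L₁ΔT − α₂L₂ΔT = L₂ − L₁ = 7.00×10⁻³ m
α₁L₁ = 1.66048×10⁻⁵, α₂L₂ = 9.4032×10⁻⁷ → Δ(αL) = 1.566448×10⁻⁵ m/K
ΔT = 7.00×10⁻³ / 1.566448×10⁻⁵ = 446.871 K, so T = 13.0 + 446.871 = 459.871 °C

T = 459.9 °C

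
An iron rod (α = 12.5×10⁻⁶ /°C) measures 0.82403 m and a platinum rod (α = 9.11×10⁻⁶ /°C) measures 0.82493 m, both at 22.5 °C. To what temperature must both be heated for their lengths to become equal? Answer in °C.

T = 345.6 °C

L₁(1 + α₁ΔT) = L₂(1 + α₂ΔT) ⇒ ΔT = (L₂ − L₁)/(α₁L₁ − α₂L₂)
L₂ − L₁ = 0.82493 − 0.82403 = 9.00×10⁻⁴ m
α₁L₁ − α₂L₂ = 12.5×10⁻⁶×0.82403 − 9.11×10⁻⁶×0.82493 = 2.7852627×10⁻⁶ m/K
ΔT = 9.00×10⁻⁴ / 2.7852627×10⁻⁶ = 323.129 K
T = 22.5 + 323.129 = 345.629 °C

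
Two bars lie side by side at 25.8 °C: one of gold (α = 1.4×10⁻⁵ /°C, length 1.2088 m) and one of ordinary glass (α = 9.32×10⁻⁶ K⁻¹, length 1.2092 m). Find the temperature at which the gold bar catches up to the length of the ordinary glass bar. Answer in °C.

L₁(1 + α₁ΔT) = L₂(1 + α₂ΔT) ⇒ ΔT = (L₂ − L₁)/(α₁L₁ − α₂L₂)
L₂ − L₁ = 1.2092 − 1.2088 = 4.00×10⁻⁴ m
α₁L₁ − α₂L₂ = 1.4×10⁻⁵×1.2088 − 9.32×10⁻⁶×1.2092 = 5.653456×10⁻⁶ m/K
ΔT = 4.00×10⁻⁴ / 5.653456×10⁻⁶ = 70.7532 K
T = 25.8 + 70.7532 = 96.5532 °C

T = 96.55 °C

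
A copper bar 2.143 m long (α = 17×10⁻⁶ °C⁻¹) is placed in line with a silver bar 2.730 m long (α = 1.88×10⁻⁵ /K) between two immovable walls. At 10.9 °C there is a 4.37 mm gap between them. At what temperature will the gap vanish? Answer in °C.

T = 60.7 °C

Gap closes when ΔL₁ + ΔL₂ = 4.37 mm = 4.37×10⁻³ m
(α₁L₁ + α₂L₂)ΔT = g
α₁L₁ + α₂L₂ = 17×10⁻⁶×2.143 + 1.88×10⁻⁵×2.730 = 8.7755×10⁻⁵ m/K
ΔT = 4.37×10⁻³ / 8.7755×10⁻⁵ = 49.798 K
T = 10.9 + 49.798 = 60.698 °C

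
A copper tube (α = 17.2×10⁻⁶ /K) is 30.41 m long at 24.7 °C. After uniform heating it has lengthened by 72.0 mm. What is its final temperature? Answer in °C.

ΔL = αL₀ΔT ⇒ ΔT = ΔL / (αL₀)
ΔT = 72.0×10⁻³ m / (17.2×10⁻⁶ × 30.41 m) = 137.65 K
T = 24.7 + 137.65 = 162.35 °C

T = 162 °C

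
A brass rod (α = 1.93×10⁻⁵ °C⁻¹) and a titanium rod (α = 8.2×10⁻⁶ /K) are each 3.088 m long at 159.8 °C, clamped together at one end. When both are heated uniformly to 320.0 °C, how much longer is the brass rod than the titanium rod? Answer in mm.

ΔT = 160.2 K
brass: ΔL = 1.93×10⁻⁵ × 3.088 m × 160.2 = 9.5477×10⁻³ m = 9.5477 mm
titanium: ΔL = 8.2×10⁻⁶ × 3.088 m × 160.2 = 4.0565×10⁻³ m = 4.0565 mm
difference = 9.5477 − 4.0565 = 5.4912 mm

5.49 mm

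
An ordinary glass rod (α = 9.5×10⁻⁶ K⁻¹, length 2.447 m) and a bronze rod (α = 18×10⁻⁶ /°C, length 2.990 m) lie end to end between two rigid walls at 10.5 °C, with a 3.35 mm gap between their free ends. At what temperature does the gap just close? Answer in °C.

T = 54.0 °C

α₁L₁ = 2.32465×10⁻⁵ m/K, α₂L₂ = 5.382×10⁻⁵ m/K → total 7.70665×10⁻⁵ m/K
ΔT = g/(α₁L₁+α₂L₂) = 3.35×10⁻³ / 7.70665×10⁻⁵ = 43.469 K
T = 10.5 + 43.469 = 53.969 °C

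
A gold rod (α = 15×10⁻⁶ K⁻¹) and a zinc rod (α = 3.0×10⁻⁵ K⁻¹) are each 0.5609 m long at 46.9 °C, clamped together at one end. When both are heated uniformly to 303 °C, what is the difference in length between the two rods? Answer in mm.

ΔT = 256.1 K
gold: ΔL = 15×10⁻⁶ × 0.5609 m × 256.1 = 2.1547×10⁻³ m = 2.1547 mm
zinc: ΔL = 3.0×10⁻⁵ × 0.5609 m × 256.1 = 4.3094×10⁻³ m = 4.3094 mm
difference = 4.3094 − 2.1547 = 2.1547 mm

2.15 mm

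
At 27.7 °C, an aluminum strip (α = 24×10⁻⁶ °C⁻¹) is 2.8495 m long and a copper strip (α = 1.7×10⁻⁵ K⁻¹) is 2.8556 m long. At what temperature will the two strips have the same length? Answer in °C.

L₁(1 + α₁ΔT) = L₂(1 + α₂ΔT) ⇒ ΔT = (L₂ − L₁)/(α₁L₁ − α₂L₂)
L₂ − L₁ = 2.8556 − 2.8495 = 6.10×10⁻³ m
α₁L₁ − α₂L₂ = 24×10⁻⁶×2.8495 − 1.7×10⁻⁵×2.8556 = 1.98428×10⁻⁵ m/K
ΔT = 6.10×10⁻³ / 1.98428×10⁻⁵ = 307.416 K
T = 27.7 + 307.416 = 335.116 °C

T = 335.1 °C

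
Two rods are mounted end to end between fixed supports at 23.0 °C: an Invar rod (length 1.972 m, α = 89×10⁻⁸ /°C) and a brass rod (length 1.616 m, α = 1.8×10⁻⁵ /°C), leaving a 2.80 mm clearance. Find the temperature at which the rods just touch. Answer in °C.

T = 114 °C

Gap closes when ΔL₁ + ΔL₂ = 2.80 mm = 2.80×10⁻³ m
(α₁L₁ + α₂L₂)ΔT = g
α₁L₁ + α₂L₂ = 89×10⁻⁸×1.972 + 1.8×10⁻⁵×1.616 = 3.084308×10⁻⁵ m/K
ΔT = 2.80×10⁻³ / 3.084308×10⁻⁵ = 90.78 K
T = 23.0 + 90.78 = 113.78 °C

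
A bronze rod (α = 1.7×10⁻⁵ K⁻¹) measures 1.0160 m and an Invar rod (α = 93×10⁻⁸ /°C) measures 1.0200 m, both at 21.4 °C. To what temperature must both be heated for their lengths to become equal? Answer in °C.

T = 266.4 °C

Equal length when α₁L₁ΔT − α₂L₂ΔT = L₂ − L₁ = 4.00×10⁻³ m
α₁L₁ = 1.7272×10⁻⁵, α₂L₂ = 9.486×10⁻⁷ → Δ(αL) = 1.63234×10⁻⁵ m/K
ΔT = 4.00×10⁻³ / 1.63234×10⁻⁵ = 245.047 K, so T = 21.4 + 245.047 = 266.447 °C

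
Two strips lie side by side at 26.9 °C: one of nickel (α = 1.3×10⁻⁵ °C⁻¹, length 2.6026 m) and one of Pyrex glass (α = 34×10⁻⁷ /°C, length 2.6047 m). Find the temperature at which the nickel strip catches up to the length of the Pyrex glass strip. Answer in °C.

T = 111.0 °C

Equal length when α₁L₁ΔT − α₂L₂ΔT = L₂ − L₁ = 2.10×10⁻³ m
α₁L₁ = 3.38338×10⁻⁵, α₂L₂ = 8.85598×10⁻⁶ → Δ(αL) = 2.497782×10⁻⁵ m/K
ΔT = 2.10×10⁻³ / 2.497782×10⁻⁵ = 84.075 K, so T = 26.9 + 84.075 = 110.975 °C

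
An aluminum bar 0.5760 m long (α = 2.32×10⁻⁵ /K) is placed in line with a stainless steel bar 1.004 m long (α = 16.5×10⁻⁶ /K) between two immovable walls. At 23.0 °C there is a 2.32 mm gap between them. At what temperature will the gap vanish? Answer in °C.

T = 101 °C

Gap closes when ΔL₁ + ΔL₂ = 2.32 mm = 2.32×10⁻³ m
(α₁L₁ + α₂L₂)ΔT = g
α₁L₁ + α₂L₂ = 2.32×10⁻⁵×0.5760 + 16.5×10⁻⁶×1.004 = 2.99292×10⁻⁵ m/K
ΔT = 2.32×10⁻³ / 2.99292×10⁻⁵ = 77.52 K
T = 23.0 + 77.52 = 100.52 °C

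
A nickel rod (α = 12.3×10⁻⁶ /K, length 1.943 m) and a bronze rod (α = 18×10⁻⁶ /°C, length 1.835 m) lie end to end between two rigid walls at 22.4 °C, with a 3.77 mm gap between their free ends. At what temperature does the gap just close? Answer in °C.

T = 88.6 °C

α₁L₁ = 2.38989×10⁻⁵ m/K, α₂L₂ = 3.303×10⁻⁵ m/K → total 5.69289×10⁻⁵ m/K
ΔT = g/(α₁L₁+α₂L₂) = 3.77×10⁻³ / 5.69289×10⁻⁵ = 66.223 K
T = 22.4 + 66.223 = 88.623 °C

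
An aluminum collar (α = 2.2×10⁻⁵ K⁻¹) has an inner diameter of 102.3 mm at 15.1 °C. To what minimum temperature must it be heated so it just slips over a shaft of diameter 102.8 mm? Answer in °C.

T = 237 °C

Required Δd = 102.8 − 102.3 = 0.5 mm
Δd = αd₀ΔT ⇒ ΔT = Δd/(αd₀) = 0.5 / (2.2×10⁻⁵ × 102.3) = 222.16 K
T_min = 15.1 + 222.16 = 237.26 °C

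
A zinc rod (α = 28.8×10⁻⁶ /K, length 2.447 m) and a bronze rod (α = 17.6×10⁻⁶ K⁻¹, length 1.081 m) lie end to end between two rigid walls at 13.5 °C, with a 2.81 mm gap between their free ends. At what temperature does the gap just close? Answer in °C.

Gap closes when ΔL₁ + ΔL₂ = 2.81 mm = 2.81×10⁻³ m
(α₁L₁ + α₂L₂)ΔT = g
α₁L₁ + α₂L₂ = 28.8×10⁻⁶×2.447 + 17.6×10⁻⁶×1.081 = 8.94992×10⁻⁵ m/K
ΔT = 2.81×10⁻³ / 8.94992×10⁻⁵ = 31.397 K
T = 13.5 + 31.397 = 44.897 °C

T = 44.9 °C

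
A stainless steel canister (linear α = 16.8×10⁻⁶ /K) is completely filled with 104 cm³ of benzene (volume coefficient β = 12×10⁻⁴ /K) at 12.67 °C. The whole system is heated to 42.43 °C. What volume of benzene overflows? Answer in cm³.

The canister also expands: β_container ≈ 3α = 5.04×10⁻⁵ /K
Net overflow = V₀(β_liq − 3α_cont)ΔT
β − 3α = 1.20×10⁻³ − 5.04×10⁻⁵ = 1.1496×10⁻³ /K; ΔT = 29.76 K
ΔV = 104 × 1.1496×10⁻³ × 29.76 = 3.56 cm³

3.56 cm³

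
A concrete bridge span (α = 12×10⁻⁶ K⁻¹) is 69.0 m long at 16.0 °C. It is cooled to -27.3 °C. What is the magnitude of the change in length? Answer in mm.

ΔL = 35.9 mm

|ΔT| = |-27.3 − 16.0| = 43.3 K
ΔL = αL₀ΔT = (12×10⁻⁶)(69.0)(43.3) = 3.59×10⁻² m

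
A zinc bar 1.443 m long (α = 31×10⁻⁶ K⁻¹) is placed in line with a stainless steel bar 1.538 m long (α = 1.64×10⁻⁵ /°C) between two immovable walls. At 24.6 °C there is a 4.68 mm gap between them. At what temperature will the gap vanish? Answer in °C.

Gap closes when ΔL₁ + ΔL₂ = 4.68 mm = 4.68×10⁻³ m
(α₁L₁ + α₂L₂)ΔT = g
α₁L₁ + α₂L₂ = 31×10⁻⁶×1.443 + 1.64×10⁻⁵×1.538 = 6.99562×10⁻⁵ m/K
ΔT = 4.68×10⁻³ / 6.99562×10⁻⁵ = 66.899 K
T = 24.6 + 66.899 = 91.499 °C

T = 91.5 °C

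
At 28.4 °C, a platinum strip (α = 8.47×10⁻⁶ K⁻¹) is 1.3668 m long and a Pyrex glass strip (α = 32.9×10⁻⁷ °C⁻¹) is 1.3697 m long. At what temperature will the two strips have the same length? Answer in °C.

T = 438.6 °C

Equal length when α₁L₁ΔT − α₂L₂ΔT = L₂ − L₁ = 2.90×10⁻³ m
α₁L₁ = 1.1576796×10⁻⁵, α₂L₂ = 4.506313×10⁻⁶ → Δ(αL) = 7.070483×10⁻⁶ m/K
ΔT = 2.90×10⁻³ / 7.070483×10⁻⁶ = 410.156 K, so T = 28.4 + 410.156 = 438.556 °C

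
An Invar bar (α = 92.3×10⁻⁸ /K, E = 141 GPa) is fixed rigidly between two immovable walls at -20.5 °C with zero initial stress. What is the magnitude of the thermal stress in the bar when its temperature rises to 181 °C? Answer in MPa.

Fully constrained: the free strain ε = αΔT is blocked, so σ = Eε = EαΔT.
|ΔT| = 201.5 K
σ = 141×10⁹ × 92.3×10⁻⁸ × 201.5 = 2.62×10⁷ Pa

σ = 26.2 MPa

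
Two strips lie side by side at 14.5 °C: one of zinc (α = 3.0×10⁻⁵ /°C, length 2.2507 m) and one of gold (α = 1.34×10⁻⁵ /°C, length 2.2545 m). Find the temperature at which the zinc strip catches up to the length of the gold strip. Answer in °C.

T = 116.3 °C

L₁(1 + α₁ΔT) = L₂(1 + α₂ΔT) ⇒ ΔT = (L₂ − L₁)/(α₁L₁ − α₂L₂)
L₂ − L₁ = 2.2545 − 2.2507 = 3.80×10⁻³ m
α₁L₁ − α₂L₂ = 3.0×10⁻⁵×2.2507 − 1.34×10⁻⁵×2.2545 = 3.73107×10⁻⁵ m/K
ΔT = 3.80×10⁻³ / 3.73107×10⁻⁵ = 101.847 K
T = 14.5 + 101.847 = 116.347 °C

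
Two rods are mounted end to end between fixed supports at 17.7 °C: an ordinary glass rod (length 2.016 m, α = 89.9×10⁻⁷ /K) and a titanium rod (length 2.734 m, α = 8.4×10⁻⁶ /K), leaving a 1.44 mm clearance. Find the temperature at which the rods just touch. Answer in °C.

T = 52.7 °C

Gap closes when ΔL₁ + ΔL₂ = 1.44 mm = 1.44×10⁻³ m
(α₁L₁ + α₂L₂)ΔT = g
α₁L₁ + α₂L₂ = 89.9×10⁻⁷×2.016 + 8.4×10⁻⁶×2.734 = 4.108944×10⁻⁵ m/K
ΔT = 1.44×10⁻³ / 4.108944×10⁻⁵ = 35.046 K
T = 17.7 + 35.046 = 52.746 °C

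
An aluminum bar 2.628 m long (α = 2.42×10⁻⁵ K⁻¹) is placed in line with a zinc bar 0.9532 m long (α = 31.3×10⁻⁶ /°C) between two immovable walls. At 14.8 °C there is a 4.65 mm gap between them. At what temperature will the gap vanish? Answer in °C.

α₁L₁ = 6.35976×10⁻⁵ m/K, α₂L₂ = 2.983516×10⁻⁵ m/K → total 9.343276×10⁻⁵ m/K
ΔT = g/(α₁L₁+α₂L₂) = 4.65×10⁻³ / 9.343276×10⁻⁵ = 49.768 K
T = 14.8 + 49.768 = 64.568 °C

T = 64.6 °C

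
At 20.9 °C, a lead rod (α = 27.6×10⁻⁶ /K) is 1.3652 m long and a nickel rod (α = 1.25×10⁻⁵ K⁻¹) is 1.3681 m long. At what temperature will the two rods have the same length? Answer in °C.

T = 161.8 °C

Equal length when α₁L₁ΔT − α₂L₂ΔT = L₂ − L₁ = 2.90×10⁻³ m
α₁L₁ = 3.767952×10⁻⁵, α₂L₂ = 1.710125×10⁻⁵ → Δ(αL) = 2.057827×10⁻⁵ m/K
ΔT = 2.90×10⁻³ / 2.057827×10⁻⁵ = 140.925 K, so T = 20.9 + 140.925 = 161.825 °C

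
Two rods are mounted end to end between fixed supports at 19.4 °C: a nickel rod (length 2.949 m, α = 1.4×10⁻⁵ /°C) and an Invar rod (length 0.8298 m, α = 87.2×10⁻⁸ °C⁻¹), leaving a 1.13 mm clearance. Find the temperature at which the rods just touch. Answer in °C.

Gap closes when ΔL₁ + ΔL₂ = 1.13 mm = 1.13×10⁻³ m
(α₁L₁ + α₂L₂)ΔT = g
α₁L₁ + α₂L₂ = 1.4×10⁻⁵×2.949 + 87.2×10⁻⁸×0.8298 = 4.20095856×10⁻⁵ m/K
ΔT = 1.13×10⁻³ / 4.20095856×10⁻⁵ = 26.899 K
T = 19.4 + 26.899 = 46.299 °C

T = 46.3 °C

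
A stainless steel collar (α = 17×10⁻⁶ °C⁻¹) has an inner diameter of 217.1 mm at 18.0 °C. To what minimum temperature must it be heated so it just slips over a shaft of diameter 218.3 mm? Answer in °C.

T = 343 °C

Required Δd = 218.3 − 217.1 = 1.2 mm
Δd = αd₀ΔT ⇒ ΔT = Δd/(αd₀) = 1.2 / (17×10⁻⁶ × 217.1) = 325.14 K
T_min = 18.0 + 325.14 = 343.14 °C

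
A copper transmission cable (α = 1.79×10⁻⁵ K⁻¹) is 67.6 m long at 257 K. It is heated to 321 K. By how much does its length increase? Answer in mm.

ΔL = 77.4 mm

|ΔT| = |321 − 257| = 64 K
ΔL = αL₀ΔT = (1.79×10⁻⁵)(67.6)(64) = 7.74×10⁻² m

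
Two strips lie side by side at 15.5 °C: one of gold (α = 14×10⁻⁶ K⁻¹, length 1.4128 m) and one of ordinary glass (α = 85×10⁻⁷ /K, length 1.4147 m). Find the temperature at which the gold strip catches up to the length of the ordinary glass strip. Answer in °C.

T = 260.5 °C

Equal length when α₁L₁ΔT − α₂L₂ΔT = L₂ − L₁ = 1.90×10⁻³ m
α₁L₁ = 1.97792×10⁻⁵, α₂L₂ = 1.202495×10⁻⁵ → Δ(αL) = 7.75425×10⁻⁶ m/K
ΔT = 1.90×10⁻³ / 7.75425×10⁻⁶ = 245.027 K, so T = 15.5 + 245.027 = 260.527 °C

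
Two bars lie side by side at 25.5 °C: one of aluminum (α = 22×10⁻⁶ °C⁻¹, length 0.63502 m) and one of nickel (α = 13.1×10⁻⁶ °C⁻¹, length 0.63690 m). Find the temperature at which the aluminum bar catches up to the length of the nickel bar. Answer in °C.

T = 359.6 °C

Equal length when α₁L₁ΔT − α₂L₂ΔT = L₂ − L₁ = 1.88×10⁻³ m
α₁L₁ = 1.397044×10⁻⁵, α₂L₂ = 8.34339×10⁻⁶ → Δ(αL) = 5.62705×10⁻⁶ m/K
ΔT = 1.88×10⁻³ / 5.62705×10⁻⁶ = 334.100 K, so T = 25.5 + 334.100 = 359.600 °C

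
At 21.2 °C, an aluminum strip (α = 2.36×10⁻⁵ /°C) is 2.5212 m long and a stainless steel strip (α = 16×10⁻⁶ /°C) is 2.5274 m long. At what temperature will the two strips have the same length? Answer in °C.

T = 346.5 °C

Equal length when α₁L₁ΔT − α₂L₂ΔT = L₂ − L₁ = 6.20×10⁻³ m
α₁L₁ = 5.950032×10⁻⁵, α₂L₂ = 4.04384×10⁻⁵ → Δ(αL) = 1.906192×10⁻⁵ m/K
ΔT = 6.20×10⁻³ / 1.906192×10⁻⁵ = 325.256 K, so T = 21.2 + 325.256 = 346.456 °C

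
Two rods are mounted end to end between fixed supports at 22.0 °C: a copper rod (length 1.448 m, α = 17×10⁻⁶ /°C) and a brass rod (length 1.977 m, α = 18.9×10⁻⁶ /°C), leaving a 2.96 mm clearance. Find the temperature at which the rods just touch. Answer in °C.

α₁L₁ = 2.4616×10⁻⁵ m/K, α₂L₂ = 3.73653×10⁻⁵ m/K → total 6.19813×10⁻⁵ m/K
ΔT = g/(α₁L₁+α₂L₂) = 2.96×10⁻³ / 6.19813×10⁻⁵ = 47.756 K
T = 22.0 + 47.756 = 69.756 °C

T = 69.8 °C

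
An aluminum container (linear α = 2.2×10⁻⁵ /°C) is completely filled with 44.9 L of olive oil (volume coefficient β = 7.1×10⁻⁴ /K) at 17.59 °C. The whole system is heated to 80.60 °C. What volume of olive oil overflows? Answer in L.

1.82 L

The container also expands: β_container ≈ 3α = 6.6×10⁻⁵ /K
Net overflow = V₀(β_liq − 3α_cont)ΔT
β − 3α = 7.10×10⁻⁴ − 6.6×10⁻⁵ = 6.44×10⁻⁴ /K; ΔT = 63.01 K
ΔV = 44.9 × 6.44×10⁻⁴ × 63.01 = 1.82 L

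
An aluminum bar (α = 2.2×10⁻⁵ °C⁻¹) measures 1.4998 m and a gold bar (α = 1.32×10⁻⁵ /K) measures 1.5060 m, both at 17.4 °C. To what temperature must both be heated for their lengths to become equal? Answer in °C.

T = 490.1 °C

Equal length when α₁L₁ΔT − α₂L₂ΔT = L₂ − L₁ = 6.20×10⁻³ m
α₁L₁ = 3.29956×10⁻⁵, α₂L₂ = 1.98792×10⁻⁵ → Δ(αL) = 1.31164×10⁻⁵ m/K
ΔT = 6.20×10⁻³ / 1.31164×10⁻⁵ = 472.691 K, so T = 17.4 + 472.691 = 490.091 °C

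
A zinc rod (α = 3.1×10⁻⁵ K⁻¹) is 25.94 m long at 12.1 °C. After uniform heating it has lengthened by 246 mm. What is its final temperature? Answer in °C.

ΔL = αL₀ΔT ⇒ ΔT = ΔL / (αL₀)
ΔT = 246×10⁻³ m / (3.1×10⁻⁵ × 25.94 m) = 305.92 K
T = 12.1 + 305.92 = 318.02 °C

T = 318 °C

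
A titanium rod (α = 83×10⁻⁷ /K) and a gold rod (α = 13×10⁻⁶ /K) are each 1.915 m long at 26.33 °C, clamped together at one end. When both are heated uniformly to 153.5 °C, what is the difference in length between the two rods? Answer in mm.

1.14 mm

ΔT = 127.17 K
titanium: ΔL = 83×10⁻⁷ × 1.915 m × 127.17 = 2.0213×10⁻³ m = 2.0213 mm
gold: ΔL = 13×10⁻⁶ × 1.915 m × 127.17 = 3.1659×10⁻³ m = 3.1659 mm
difference = 3.1659 − 2.0213 = 1.1446 mm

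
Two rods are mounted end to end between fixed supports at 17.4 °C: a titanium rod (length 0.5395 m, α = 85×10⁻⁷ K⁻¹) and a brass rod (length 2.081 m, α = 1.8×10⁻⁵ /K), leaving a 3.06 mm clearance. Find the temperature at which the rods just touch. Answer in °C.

Gap closes when ΔL₁ + ΔL₂ = 3.06 mm = 3.06×10⁻³ m
(α₁L₁ + α₂L₂)ΔT = g
α₁L₁ + α₂L₂ = 85×10⁻⁷×0.5395 + 1.8×10⁻⁵×2.081 = 4.204375×10⁻⁵ m/K
ΔT = 3.06×10⁻³ / 4.204375×10⁻⁵ = 72.781 K
T = 17.4 + 72.781 = 90.181 °C

T = 90.2 °C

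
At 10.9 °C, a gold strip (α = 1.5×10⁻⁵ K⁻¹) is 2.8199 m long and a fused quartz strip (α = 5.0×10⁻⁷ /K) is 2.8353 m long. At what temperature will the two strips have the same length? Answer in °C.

L₁(1 + α₁ΔT) = L₂(1 + α₂ΔT) ⇒ ΔT = (L₂ − L₁)/(α₁L₁ − α₂L₂)
L₂ − L₁ = 2.8353 − 2.8199 = 1.54×10⁻² m
α₁L₁ − α₂L₂ = 1.5×10⁻⁵×2.8199 − 5.0×10⁻⁷×2.8353 = 4.088085×10⁻⁵ m/K
ΔT = 1.54×10⁻² / 4.088085×10⁻⁵ = 376.704 K
T = 10.9 + 376.704 = 387.604 °C

T = 387.6 °C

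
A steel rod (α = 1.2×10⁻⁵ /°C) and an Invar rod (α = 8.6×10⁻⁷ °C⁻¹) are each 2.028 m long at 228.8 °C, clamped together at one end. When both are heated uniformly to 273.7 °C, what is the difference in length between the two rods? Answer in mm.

1.01 mm

ΔT = 44.9 K
steel: ΔL = 1.2×10⁻⁵ × 2.028 m × 44.9 = 1.0927×10⁻³ m = 1.0927 mm
Invar: ΔL = 8.6×10⁻⁷ × 2.028 m × 44.9 = 7.8309×10⁻⁵ m = 0.078309 mm
difference = 1.0927 − 0.078309 = 1.014391 mm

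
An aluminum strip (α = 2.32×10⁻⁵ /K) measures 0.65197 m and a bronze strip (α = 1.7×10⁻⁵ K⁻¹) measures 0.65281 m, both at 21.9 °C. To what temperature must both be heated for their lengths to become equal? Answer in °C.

Equal length when α₁L₁ΔT − α₂L₂ΔT = L₂ − L₁ = 8.40×10⁻⁴ m
α₁L₁ = 1.5125704×10⁻⁵, α₂L₂ = 1.109777×10⁻⁵ → Δ(αL) = 4.027934×10⁻⁶ m/K
ΔT = 8.40×10⁻⁴ / 4.027934×10⁻⁶ = 208.544 K, so T = 21.9 + 208.544 = 230.444 °C

T = 230.4 °C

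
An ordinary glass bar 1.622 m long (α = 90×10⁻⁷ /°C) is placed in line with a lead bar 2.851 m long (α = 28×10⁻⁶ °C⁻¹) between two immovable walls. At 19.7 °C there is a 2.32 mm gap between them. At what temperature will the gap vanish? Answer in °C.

T = 44.3 °C

α₁L₁ = 1.4598×10⁻⁵ m/K, α₂L₂ = 7.9828×10⁻⁵ m/K → total 9.4426×10⁻⁵ m/K
ΔT = g/(α₁L₁+α₂L₂) = 2.32×10⁻³ / 9.4426×10⁻⁵ = 24.570 K
T = 19.7 + 24.570 = 44.270 °C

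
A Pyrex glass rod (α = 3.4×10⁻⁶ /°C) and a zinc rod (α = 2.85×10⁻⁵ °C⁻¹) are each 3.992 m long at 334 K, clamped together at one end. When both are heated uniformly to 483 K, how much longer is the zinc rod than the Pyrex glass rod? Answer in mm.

ΔT = 149 K
Pyrex glass: ΔL = 3.4×10⁻⁶ × 3.992 m × 149 = 2.0223×10⁻³ m = 2.0223 mm
zinc: ΔL = 2.85×10⁻⁵ × 3.992 m × 149 = 1.6952×10⁻² m = 16.952 mm
difference = 16.952 − 2.0223 = 14.9297 mm

14.9 mm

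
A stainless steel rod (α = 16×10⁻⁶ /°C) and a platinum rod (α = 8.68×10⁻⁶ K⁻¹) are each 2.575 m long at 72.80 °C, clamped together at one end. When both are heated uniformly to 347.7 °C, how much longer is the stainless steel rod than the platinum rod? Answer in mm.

5.18 mm

ΔT = 274.90 K
stainless steel: ΔL = 16×10⁻⁶ × 2.575 m × 274.90 = 1.1326×10⁻² m = 11.326 mm
platinum: ΔL = 8.68×10⁻⁶ × 2.575 m × 274.90 = 6.1443×10⁻³ m = 6.1443 mm
difference = 11.326 − 6.1443 = 5.1817 mm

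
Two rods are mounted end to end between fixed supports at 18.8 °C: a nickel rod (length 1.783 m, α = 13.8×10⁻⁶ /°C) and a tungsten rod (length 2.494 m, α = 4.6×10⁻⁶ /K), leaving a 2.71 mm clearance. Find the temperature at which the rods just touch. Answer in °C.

T = 93.9 °C

Gap closes when ΔL₁ + ΔL₂ = 2.71 mm = 2.71×10⁻³ m
(α₁L₁ + α₂L₂)ΔT = g
α₁L₁ + α₂L₂ = 13.8×10⁻⁶×1.783 + 4.6×10⁻⁶×2.494 = 3.60778×10⁻⁵ m/K
ΔT = 2.71×10⁻³ / 3.60778×10⁻⁵ = 75.115 K
T = 18.8 + 75.115 = 93.915 °C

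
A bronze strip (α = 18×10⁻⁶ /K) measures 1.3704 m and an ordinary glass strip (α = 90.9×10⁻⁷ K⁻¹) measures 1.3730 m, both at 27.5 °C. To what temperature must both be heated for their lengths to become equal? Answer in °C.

T = 240.8 °C

Equal length when α₁L₁ΔT − α₂L₂ΔT = L₂ − L₁ = 2.60×10⁻³ m
α₁L₁ = 2.46672×10⁻⁵, α₂L₂ = 1.248057×10⁻⁵ → Δ(αL) = 1.218663×10⁻⁵ m/K
ΔT = 2.60×10⁻³ / 1.218663×10⁻⁵ = 213.349 K, so T = 27.5 + 213.349 = 240.849 °C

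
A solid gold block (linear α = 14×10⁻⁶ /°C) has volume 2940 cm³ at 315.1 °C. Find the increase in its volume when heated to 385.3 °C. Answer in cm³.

Isotropic solid: β ≈ 3α = 4.2×10⁻⁵ /K; ΔT = 70.2 K
ΔV = 3αV₀ΔT = 3(14×10⁻⁶)(2940)(70.2) = 8.67 cm³

ΔV = 8.67 cm³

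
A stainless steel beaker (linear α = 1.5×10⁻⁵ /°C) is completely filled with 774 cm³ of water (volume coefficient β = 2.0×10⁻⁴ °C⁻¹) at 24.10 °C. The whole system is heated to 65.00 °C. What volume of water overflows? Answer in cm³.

The beaker also expands: β_container ≈ 3α = 4.5×10⁻⁵ /K
Net overflow = V₀(β_liq − 3α_cont)ΔT
β − 3α = 2.00×10⁻⁴ − 4.5×10⁻⁵ = 1.55×10⁻⁴ /K; ΔT = 40.90 K
ΔV = 774 × 1.55×10⁻⁴ × 40.90 = 4.91 cm³

4.91 cm³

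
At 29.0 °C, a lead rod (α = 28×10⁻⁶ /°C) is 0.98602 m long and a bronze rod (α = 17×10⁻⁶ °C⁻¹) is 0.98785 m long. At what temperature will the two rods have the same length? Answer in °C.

T = 198.2 °C

L₁(1 + α₁ΔT) = L₂(1 + α₂ΔT) ⇒ ΔT = (L₂ − L₁)/(α₁L₁ − α₂L₂)
L₂ − L₁ = 0.98785 − 0.98602 = 1.83×10⁻³ m
α₁L₁ − α₂L₂ = 28×10⁻⁶×0.98602 − 17×10⁻⁶×0.98785 = 1.081511×10⁻⁵ m/K
ΔT = 1.83×10⁻³ / 1.081511×10⁻⁵ = 169.208 K
T = 29.0 + 169.208 = 198.208 °C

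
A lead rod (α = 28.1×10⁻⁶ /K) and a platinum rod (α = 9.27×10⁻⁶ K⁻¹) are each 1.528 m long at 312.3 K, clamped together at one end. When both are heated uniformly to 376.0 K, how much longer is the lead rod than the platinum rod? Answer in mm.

1.83 mm

ΔT = 63.7 K
lead: ΔL = 28.1×10⁻⁶ × 1.528 m × 63.7 = 2.7351×10⁻³ m = 2.7351 mm
platinum: ΔL = 9.27×10⁻⁶ × 1.528 m × 63.7 = 9.0228×10⁻⁴ m = 0.90228 mm
difference = 2.7351 − 0.90228 = 1.83282 mm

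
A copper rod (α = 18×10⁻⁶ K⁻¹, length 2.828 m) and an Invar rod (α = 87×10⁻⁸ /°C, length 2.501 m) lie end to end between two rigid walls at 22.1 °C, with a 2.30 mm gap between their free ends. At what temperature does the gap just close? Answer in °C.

Gap closes when ΔL₁ + ΔL₂ = 2.30 mm = 2.30×10⁻³ m
(α₁L₁ + α₂L₂)ΔT = g
α₁L₁ + α₂L₂ = 18×10⁻⁶×2.828 + 87×10⁻⁸×2.501 = 5.307987×10⁻⁵ m/K
ΔT = 2.30×10⁻³ / 5.307987×10⁻⁵ = 43.331 K
T = 22.1 + 43.331 = 65.431 °C

T = 65.4 °C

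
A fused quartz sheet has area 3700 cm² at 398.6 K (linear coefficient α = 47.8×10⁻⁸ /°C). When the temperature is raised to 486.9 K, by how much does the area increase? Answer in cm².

ΔA = 0.312 cm²

Area coefficient ≈ 2α; |ΔT| = 88.3 K
ΔA = 2αA₀ΔT = 2(47.8×10⁻⁸)(3700)(88.3) = 0.312 cm²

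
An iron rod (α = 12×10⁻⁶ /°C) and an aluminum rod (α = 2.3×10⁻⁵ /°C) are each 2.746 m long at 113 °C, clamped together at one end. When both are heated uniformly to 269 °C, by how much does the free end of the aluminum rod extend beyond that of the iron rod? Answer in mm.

4.71 mm

ΔT = 156 K
iron: ΔL = 12×10⁻⁶ × 2.746 m × 156 = 5.1405×10⁻³ m = 5.1405 mm
aluminum: ΔL = 2.3×10⁻⁵ × 2.746 m × 156 = 9.8526×10⁻³ m = 9.8526 mm
difference = 9.8526 − 5.1405 = 4.7121 mm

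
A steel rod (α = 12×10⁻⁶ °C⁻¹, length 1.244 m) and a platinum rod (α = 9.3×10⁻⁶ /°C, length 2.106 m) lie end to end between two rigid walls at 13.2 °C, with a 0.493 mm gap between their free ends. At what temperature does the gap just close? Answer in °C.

T = 27.5 °C

α₁L₁ = 1.4928×10⁻⁵ m/K, α₂L₂ = 1.95858×10⁻⁵ m/K → total 3.45138×10⁻⁵ m/K
ΔT = g/(α₁L₁+α₂L₂) = 4.93×10⁻⁴ / 3.45138×10⁻⁵ = 14.284 K
T = 13.2 + 14.284 = 27.484 °C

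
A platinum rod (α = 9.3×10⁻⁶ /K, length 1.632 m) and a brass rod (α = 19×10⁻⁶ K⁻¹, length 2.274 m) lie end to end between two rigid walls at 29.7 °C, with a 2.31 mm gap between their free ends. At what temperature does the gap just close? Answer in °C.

Gap closes when ΔL₁ + ΔL₂ = 2.31 mm = 2.31×10⁻³ m
(α₁L₁ + α₂L₂)ΔT = g
α₁L₁ + α₂L₂ = 9.3×10⁻⁶×1.632 + 19×10⁻⁶×2.274 = 5.83836×10⁻⁵ m/K
ΔT = 2.31×10⁻³ / 5.83836×10⁻⁵ = 39.566 K
T = 29.7 + 39.566 = 69.266 °C

T = 69.3 °C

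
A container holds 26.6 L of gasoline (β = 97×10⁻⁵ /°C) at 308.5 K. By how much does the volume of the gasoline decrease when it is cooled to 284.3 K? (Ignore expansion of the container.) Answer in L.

|ΔT| = |284.3 − 308.5| = 24.2 K
ΔV = βV₀ΔT = (97×10⁻⁵)(26.6)(24.2) = 0.624 L

ΔV = 0.624 L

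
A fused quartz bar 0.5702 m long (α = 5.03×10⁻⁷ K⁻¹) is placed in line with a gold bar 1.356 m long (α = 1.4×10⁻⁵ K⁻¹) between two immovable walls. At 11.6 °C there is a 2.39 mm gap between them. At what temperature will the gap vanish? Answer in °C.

Gap closes when ΔL₁ + ΔL₂ = 2.39 mm = 2.39×10⁻³ m
(α₁L₁ + α₂L₂)ΔT = g
α₁L₁ + α₂L₂ = 5.03×10⁻⁷×0.5702 + 1.4×10⁻⁵×1.356 = 1.92708106×10⁻⁵ m/K
ΔT = 2.39×10⁻³ / 1.92708106×10⁻⁵ = 124.02 K
T = 11.6 + 124.02 = 135.62 °C

T = 136 °C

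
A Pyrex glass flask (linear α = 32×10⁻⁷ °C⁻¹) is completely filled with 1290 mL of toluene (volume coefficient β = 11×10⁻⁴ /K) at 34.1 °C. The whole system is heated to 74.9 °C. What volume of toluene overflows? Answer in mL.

The flask also expands: β_container ≈ 3α = 9.6×10⁻⁶ /K
Net overflow = V₀(β_liq − 3α_cont)ΔT
β − 3α = 1.10×10⁻³ − 9.6×10⁻⁶ = 1.0904×10⁻³ /K; ΔT = 40.8 K
ΔV = 1290 × 1.0904×10⁻³ × 40.8 = 57.4 mL

57.4 mL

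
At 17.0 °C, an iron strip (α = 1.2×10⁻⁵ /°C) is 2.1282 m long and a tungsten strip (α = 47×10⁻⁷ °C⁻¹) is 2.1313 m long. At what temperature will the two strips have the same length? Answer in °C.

Equal length when α₁L₁ΔT − α₂L₂ΔT = L₂ − L₁ = 3.10×10⁻³ m
α₁L₁ = 2.55384×10⁻⁵, α₂L₂ = 1.001711×10⁻⁵ → Δ(αL) = 1.552129×10⁻⁵ m/K
ΔT = 3.10×10⁻³ / 1.552129×10⁻⁵ = 199.726 K, so T = 17.0 + 199.726 = 216.726 °C

T = 216.7 °C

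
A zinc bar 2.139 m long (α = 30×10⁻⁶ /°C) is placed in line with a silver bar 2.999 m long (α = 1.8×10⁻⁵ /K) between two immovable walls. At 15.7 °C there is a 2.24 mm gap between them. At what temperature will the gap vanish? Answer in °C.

T = 34.7 °C

α₁L₁ = 6.417×10⁻⁵ m/K, α₂L₂ = 5.3982×10⁻⁵ m/K → total 1.18152×10⁻⁴ m/K
ΔT = g/(α₁L₁+α₂L₂) = 2.24×10⁻³ / 1.18152×10⁻⁴ = 18.959 K
T = 15.7 + 18.959 = 34.659 °C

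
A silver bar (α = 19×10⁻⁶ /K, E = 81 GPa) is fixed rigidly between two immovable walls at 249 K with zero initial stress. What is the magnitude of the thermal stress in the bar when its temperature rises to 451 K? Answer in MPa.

σ = 311 MPa

Fully constrained: the free strain ε = αΔT is blocked, so σ = Eε = EαΔT.
|ΔT| = 202 K
σ = 81.0×10⁹ × 19×10⁻⁶ × 202 = 3.11×10⁸ Pa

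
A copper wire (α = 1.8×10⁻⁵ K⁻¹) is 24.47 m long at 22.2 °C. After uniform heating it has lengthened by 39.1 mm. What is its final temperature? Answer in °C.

T = 111 °C

ΔL = αL₀ΔT ⇒ ΔT = ΔL / (αL₀)
ΔT = 39.1×10⁻³ m / (1.8×10⁻⁵ × 24.47 m) = 88.77 K
T = 22.2 + 88.77 = 110.97 °C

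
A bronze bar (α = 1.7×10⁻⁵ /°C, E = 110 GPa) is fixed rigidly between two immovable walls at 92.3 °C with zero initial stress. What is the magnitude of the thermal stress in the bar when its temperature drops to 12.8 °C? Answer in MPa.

Fully constrained: the free strain ε = αΔT is blocked, so σ = Eε = EαΔT.
|ΔT| = 79.5 K
σ = 110×10⁹ × 1.7×10⁻⁵ × 79.5 = 1.49×10⁸ Pa

σ = 149 MPa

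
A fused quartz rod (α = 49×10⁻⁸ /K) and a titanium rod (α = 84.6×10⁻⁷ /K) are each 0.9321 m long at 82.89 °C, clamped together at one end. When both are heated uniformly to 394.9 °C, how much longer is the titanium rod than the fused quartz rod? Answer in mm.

2.32 mm

ΔT = 312.01 K
fused quartz: ΔL = 49×10⁻⁸ × 0.9321 m × 312.01 = 1.4250×10⁻⁴ m = 0.14250 mm
titanium: ΔL = 84.6×10⁻⁷ × 0.9321 m × 312.01 = 2.4604×10⁻³ m = 2.4604 mm
difference = 2.4604 − 0.14250 = 2.3179 mm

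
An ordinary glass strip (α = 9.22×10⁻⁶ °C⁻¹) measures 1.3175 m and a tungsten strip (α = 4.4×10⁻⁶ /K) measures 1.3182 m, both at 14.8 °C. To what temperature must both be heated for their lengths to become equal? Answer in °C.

T = 125.1 °C

L₁(1 + α₁ΔT) = L₂(1 + α₂ΔT) ⇒ ΔT = (L₂ − L₁)/(α₁L₁ − α₂L₂)
L₂ − L₁ = 1.3182 − 1.3175 = 7.00×10⁻⁴ m
α₁L₁ − α₂L₂ = 9.22×10⁻⁶×1.3175 − 4.4×10⁻⁶×1.3182 = 6.34727×10⁻⁶ m/K
ΔT = 7.00×10⁻⁴ / 6.34727×10⁻⁶ = 110.284 K
T = 14.8 + 110.284 = 125.084 °C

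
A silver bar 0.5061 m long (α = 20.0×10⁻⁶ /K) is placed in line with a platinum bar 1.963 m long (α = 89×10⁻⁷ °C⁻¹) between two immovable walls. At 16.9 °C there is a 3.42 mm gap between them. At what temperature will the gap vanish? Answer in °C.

T = 141 °C

α₁L₁ = 1.0122×10⁻⁵ m/K, α₂L₂ = 1.74707×10⁻⁵ m/K → total 2.75927×10⁻⁵ m/K
ΔT = g/(α₁L₁+α₂L₂) = 3.42×10⁻³ / 2.75927×10⁻⁵ = 123.95 K
T = 16.9 + 123.95 = 140.85 °C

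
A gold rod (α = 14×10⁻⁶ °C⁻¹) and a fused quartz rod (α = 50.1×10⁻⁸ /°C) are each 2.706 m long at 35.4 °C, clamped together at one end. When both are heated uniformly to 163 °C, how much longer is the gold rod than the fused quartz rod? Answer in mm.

ΔT = 127.6 K
gold: ΔL = 14×10⁻⁶ × 2.706 m × 127.6 = 4.8340×10⁻³ m = 4.8340 mm
fused quartz: ΔL = 50.1×10⁻⁸ × 2.706 m × 127.6 = 1.7299×10⁻⁴ m = 0.17299 mm
difference = 4.8340 − 0.17299 = 4.66101 mm

4.66 mm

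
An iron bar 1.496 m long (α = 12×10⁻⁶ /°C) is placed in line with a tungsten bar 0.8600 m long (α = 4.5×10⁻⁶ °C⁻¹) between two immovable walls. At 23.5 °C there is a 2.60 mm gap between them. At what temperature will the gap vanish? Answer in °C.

T = 143 °C

α₁L₁ = 1.7952×10⁻⁵ m/K, α₂L₂ = 3.870×10⁻⁶ m/K → total 2.1822×10⁻⁵ m/K
ΔT = g/(α₁L₁+α₂L₂) = 2.60×10⁻³ / 2.1822×10⁻⁵ = 119.15 K
T = 23.5 + 119.15 = 142.65 °C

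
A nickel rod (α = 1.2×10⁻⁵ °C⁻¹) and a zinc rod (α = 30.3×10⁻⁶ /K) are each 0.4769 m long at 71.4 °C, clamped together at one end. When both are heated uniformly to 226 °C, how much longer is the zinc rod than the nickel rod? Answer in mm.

ΔT = 154.6 K
nickel: ΔL = 1.2×10⁻⁵ × 0.4769 m × 154.6 = 8.8474×10⁻⁴ m = 0.88474 mm
zinc: ΔL = 30.3×10⁻⁶ × 0.4769 m × 154.6 = 2.2340×10⁻³ m = 2.2340 mm
difference = 2.2340 − 0.88474 = 1.34926 mm

1.35 mm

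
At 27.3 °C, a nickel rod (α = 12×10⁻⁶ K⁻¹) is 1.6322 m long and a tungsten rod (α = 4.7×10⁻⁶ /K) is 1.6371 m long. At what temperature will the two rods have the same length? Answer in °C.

Equal length when α₁L₁ΔT − α₂L₂ΔT = L₂ − L₁ = 4.90×10⁻³ m
α₁L₁ = 1.95864×10⁻⁵, α₂L₂ = 7.69437×10⁻⁶ → Δ(αL) = 1.189203×10⁻⁵ m/K
ΔT = 4.90×10⁻³ / 1.189203×10⁻⁵ = 412.041 K, so T = 27.3 + 412.041 = 439.341 °C

T = 439.3 °C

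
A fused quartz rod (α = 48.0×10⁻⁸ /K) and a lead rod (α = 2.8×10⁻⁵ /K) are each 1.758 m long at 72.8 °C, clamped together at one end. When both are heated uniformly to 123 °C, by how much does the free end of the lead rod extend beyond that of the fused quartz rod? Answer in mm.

ΔT = 50.2 K
fused quartz: ΔL = 48.0×10⁻⁸ × 1.758 m × 50.2 = 4.2361×10⁻⁵ m = 0.042361 mm
lead: ΔL = 2.8×10⁻⁵ × 1.758 m × 50.2 = 2.4710×10⁻³ m = 2.4710 mm
difference = 2.4710 − 0.042361 = 2.428639 mm

2.43 mm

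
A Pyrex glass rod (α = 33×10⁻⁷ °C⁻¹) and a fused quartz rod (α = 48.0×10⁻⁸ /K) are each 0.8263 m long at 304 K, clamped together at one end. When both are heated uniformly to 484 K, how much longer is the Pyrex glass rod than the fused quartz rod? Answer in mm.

0.419 mm

ΔT = 180 K
Pyrex glass: ΔL = 33×10⁻⁷ × 0.8263 m × 180 = 4.9082×10⁻⁴ m = 0.49082 mm
fused quartz: ΔL = 48.0×10⁻⁸ × 0.8263 m × 180 = 7.1392×10⁻⁵ m = 0.071392 mm
difference = 0.49082 − 0.071392 = 0.419428 mm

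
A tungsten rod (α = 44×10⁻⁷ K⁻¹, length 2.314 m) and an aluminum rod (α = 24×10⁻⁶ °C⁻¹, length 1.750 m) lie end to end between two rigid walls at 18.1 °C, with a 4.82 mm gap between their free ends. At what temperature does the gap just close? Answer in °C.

Gap closes when ΔL₁ + ΔL₂ = 4.82 mm = 4.82×10⁻³ m
(α₁L₁ + α₂L₂)ΔT = g
α₁L₁ + α₂L₂ = 44×10⁻⁷×2.314 + 24×10⁻⁶×1.750 = 5.21816×10⁻⁵ m/K
ΔT = 4.82×10⁻³ / 5.21816×10⁻⁵ = 92.37 K
T = 18.1 + 92.37 = 110.47 °C

T = 110 °C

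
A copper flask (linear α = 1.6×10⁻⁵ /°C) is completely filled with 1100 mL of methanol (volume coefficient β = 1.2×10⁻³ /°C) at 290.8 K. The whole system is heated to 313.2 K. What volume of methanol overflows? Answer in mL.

28.4 mL

The flask also expands: β_container ≈ 3α = 4.8×10⁻⁵ /K
Net overflow = V₀(β_liq − 3α_cont)ΔT
β − 3α = 1.20×10⁻³ − 4.8×10⁻⁵ = 1.152×10⁻³ /K; ΔT = 22.4 K
ΔV = 1100 × 1.152×10⁻³ × 22.4 = 28.4 mL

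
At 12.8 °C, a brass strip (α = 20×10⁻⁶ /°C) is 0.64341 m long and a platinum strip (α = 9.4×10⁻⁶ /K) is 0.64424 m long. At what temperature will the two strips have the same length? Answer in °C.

Equal length when α₁L₁ΔT − α₂L₂ΔT = L₂ − L₁ = 8.30×10⁻⁴ m
α₁L₁ = 1.28682×10⁻⁵, α₂L₂ = 6.055856×10⁻⁶ → Δ(αL) = 6.812344×10⁻⁶ m/K
ΔT = 8.30×10⁻⁴ / 6.812344×10⁻⁶ = 121.838 K, so T = 12.8 + 121.838 = 134.638 °C

T = 134.6 °C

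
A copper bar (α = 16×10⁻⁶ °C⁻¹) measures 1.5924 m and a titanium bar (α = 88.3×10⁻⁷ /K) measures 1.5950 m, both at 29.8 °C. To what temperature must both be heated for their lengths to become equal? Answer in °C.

T = 258.0 °C

Equal length when α₁L₁ΔT − α₂L₂ΔT = L₂ − L₁ = 2.60×10⁻³ m
α₁L₁ = 2.54784×10⁻⁵, α₂L₂ = 1.408385×10⁻⁵ → Δ(αL) = 1.139455×10⁻⁵ m/K
ΔT = 2.60×10⁻³ / 1.139455×10⁻⁵ = 228.179 K, so T = 29.8 + 228.179 = 257.979 °C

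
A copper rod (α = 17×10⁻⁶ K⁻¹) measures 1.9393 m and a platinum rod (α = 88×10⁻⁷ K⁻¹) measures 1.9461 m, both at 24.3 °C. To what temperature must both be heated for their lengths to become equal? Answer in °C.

Equal length when α₁L₁ΔT − α₂L₂ΔT = L₂ − L₁ = 6.80×10⁻³ m
α₁L₁ = 3.29681×10⁻⁵, α₂L₂ = 1.712568×10⁻⁵ → Δ(αL) = 1.584242×10⁻⁵ m/K
ΔT = 6.80×10⁻³ / 1.584242×10⁻⁵ = 429.227 K, so T = 24.3 + 429.227 = 453.527 °C

T = 453.5 °C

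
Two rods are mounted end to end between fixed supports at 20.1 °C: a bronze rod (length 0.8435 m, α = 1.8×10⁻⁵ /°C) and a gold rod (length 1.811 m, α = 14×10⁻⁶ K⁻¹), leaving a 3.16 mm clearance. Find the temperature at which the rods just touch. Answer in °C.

α₁L₁ = 1.5183×10⁻⁵ m/K, α₂L₂ = 2.5354×10⁻⁵ m/K → total 4.0537×10⁻⁵ m/K
ΔT = g/(α₁L₁+α₂L₂) = 3.16×10⁻³ / 4.0537×10⁻⁵ = 77.953 K
T = 20.1 + 77.953 = 98.053 °C

T = 98.1 °C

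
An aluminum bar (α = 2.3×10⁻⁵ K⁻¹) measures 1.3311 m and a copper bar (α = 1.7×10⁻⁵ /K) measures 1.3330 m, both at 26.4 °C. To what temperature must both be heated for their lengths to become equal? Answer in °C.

T = 265.3 °C

L₁(1 + α₁ΔT) = L₂(1 + α₂ΔT) ⇒ ΔT = (L₂ − L₁)/(α₁L₁ − α₂L₂)
L₂ − L₁ = 1.3330 − 1.3311 = 1.90×10⁻³ m
α₁L₁ − α₂L₂ = 2.3×10⁻⁵×1.3311 − 1.7×10⁻⁵×1.3330 = 7.9543×10⁻⁶ m/K
ΔT = 1.90×10⁻³ / 7.9543×10⁻⁶ = 238.865 K
T = 26.4 + 238.865 = 265.265 °C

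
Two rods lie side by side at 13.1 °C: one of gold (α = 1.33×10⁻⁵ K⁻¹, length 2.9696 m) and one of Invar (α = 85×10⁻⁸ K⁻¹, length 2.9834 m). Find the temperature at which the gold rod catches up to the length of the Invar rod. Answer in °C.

Equal length when α₁L₁ΔT − α₂L₂ΔT = L₂ − L₁ = 1.38×10⁻² m
α₁L₁ = 3.949568×10⁻⁵, α₂L₂ = 2.53589×10⁻⁶ → Δ(αL) = 3.695979×10⁻⁵ m/K
ΔT = 1.38×10⁻² / 3.695979×10⁻⁵ = 373.379 K, so T = 13.1 + 373.379 = 386.479 °C

T = 386.5 °C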